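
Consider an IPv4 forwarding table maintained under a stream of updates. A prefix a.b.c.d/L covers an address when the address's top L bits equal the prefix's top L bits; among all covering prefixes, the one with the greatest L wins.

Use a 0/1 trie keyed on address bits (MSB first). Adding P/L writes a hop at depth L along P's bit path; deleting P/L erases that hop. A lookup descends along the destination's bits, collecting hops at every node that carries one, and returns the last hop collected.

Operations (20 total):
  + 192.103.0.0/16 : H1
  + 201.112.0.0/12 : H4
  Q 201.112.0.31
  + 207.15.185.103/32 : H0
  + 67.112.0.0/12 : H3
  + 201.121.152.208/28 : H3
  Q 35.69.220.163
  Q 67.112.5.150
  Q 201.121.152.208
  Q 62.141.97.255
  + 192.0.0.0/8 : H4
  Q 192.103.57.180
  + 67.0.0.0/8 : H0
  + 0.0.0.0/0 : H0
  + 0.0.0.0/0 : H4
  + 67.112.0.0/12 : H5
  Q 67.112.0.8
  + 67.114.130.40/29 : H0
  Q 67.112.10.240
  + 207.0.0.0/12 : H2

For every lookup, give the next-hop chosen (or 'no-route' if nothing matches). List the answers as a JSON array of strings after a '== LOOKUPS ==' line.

Apply in order:
  + 192.103.0.0/16 (H1) depth=16
  + 201.112.0.0/12 (H4) depth=12
  ? 201.112.0.31  path d0:-→d1:-→d2:-→d3:-→d4:-→d5:-→d6:-→d7:-→d8:-→d9:-→d10:-→d11:-→d12:H4  best=H4
  + 207.15.185.103/32 (H0) depth=32
  + 67.112.0.0/12 (H3) depth=12
  + 201.121.152.208/28 (H3) depth=28
  ? 35.69.220.163  path d0:-→d1:-  best=no-route
  ? 67.112.5.150  path d0:-→d1:-→d2:-→d3:-→d4:-→d5:-→d6:-→d7:-→d8:-→d9:-→d10:-→d11:-→d12:H3  best=H3
  ? 201.121.152.208  path d0:-→d1:-→d2:-→d3:-→d4:-→d5:-→d6:-→d7:-→d8:-→d9:-→d10:-→d11:-→d12:H4→d13:-→d14:-→d15:-→d16:-→d17:-→d18:-→d19:-→d20:-→d21:-→d22:-→d23:-→d24:-→d25:-→d26:-→d27:-→d28:H3  best=H3
  ? 62.141.97.255  path d0:-→d1:-  best=no-route
  + 192.0.0.0/8 (H4) depth=8
  ? 192.103.57.180  path d0:-→d1:-→d2:-→d3:-→d4:-→d5:-→d6:-→d7:-→d8:H4→d9:-→d10:-→d11:-→d12:-→d13:-→d14:-→d15:-→d16:H1  best=H1
  + 67.0.0.0/8 (H0) depth=8
  + 0.0.0.0/0 (H0) depth=0
  + 0.0.0.0/0 (H4) depth=0
  + 67.112.0.0/12 (H5) depth=12
  ? 67.112.0.8  path d0:H4→d1:-→d2:-→d3:-→d4:-→d5:-→d6:-→d7:-→d8:H0→d9:-→d10:-→d11:-→d12:H5  best=H5
  + 67.114.130.40/29 (H0) depth=29
  ? 67.112.10.240  path d0:H4→d1:-→d2:-→d3:-→d4:-→d5:-→d6:-→d7:-→d8:H0→d9:-→d10:-→d11:-→d12:H5→d13:-→d14:-  best=H5
  + 207.0.0.0/12 (H2) depth=12

== LOOKUPS ==
["H4","no-route","H3","H3","no-route","H1","H5","H5"]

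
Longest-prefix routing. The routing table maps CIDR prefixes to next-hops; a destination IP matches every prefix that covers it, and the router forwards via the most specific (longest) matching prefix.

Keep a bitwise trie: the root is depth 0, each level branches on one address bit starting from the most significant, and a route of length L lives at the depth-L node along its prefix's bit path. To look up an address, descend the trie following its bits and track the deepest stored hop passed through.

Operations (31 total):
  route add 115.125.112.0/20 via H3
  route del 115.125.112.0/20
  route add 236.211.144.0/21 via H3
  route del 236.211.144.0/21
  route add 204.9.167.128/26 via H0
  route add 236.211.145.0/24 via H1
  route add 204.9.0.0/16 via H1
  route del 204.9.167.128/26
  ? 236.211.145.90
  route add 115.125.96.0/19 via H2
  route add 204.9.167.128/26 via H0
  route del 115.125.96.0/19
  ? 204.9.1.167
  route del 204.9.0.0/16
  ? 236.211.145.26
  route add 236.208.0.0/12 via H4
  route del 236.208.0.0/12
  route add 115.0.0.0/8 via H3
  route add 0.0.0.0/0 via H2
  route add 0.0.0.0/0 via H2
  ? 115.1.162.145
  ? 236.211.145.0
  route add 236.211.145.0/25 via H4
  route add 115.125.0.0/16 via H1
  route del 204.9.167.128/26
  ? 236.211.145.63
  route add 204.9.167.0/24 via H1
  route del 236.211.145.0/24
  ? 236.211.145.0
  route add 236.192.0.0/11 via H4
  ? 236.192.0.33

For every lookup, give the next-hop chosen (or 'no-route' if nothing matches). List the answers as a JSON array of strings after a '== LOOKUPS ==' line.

Trace:
  + 115.125.112.0/20 (H3) depth=20
  del 115.125.112.0/20 (clear depth 20)
  + 236.211.144.0/21 (H3) depth=21
  del 236.211.144.0/21 (clear depth 21)
  + 204.9.167.128/26 (H0) depth=26
  + 236.211.145.0/24 (H1) depth=24
  + 204.9.0.0/16 (H1) depth=16
  del 204.9.167.128/26 (clear depth 26)
  lookup 236.211.145.90: bits 111011001101001110010001 walk d0:-→d1:-→d2:-→d3:-→d4:-→d5:-→d6:-→d7:-→d8:-→d9:-→d10:-→d11:-→d12:-→d13:-→d14:-→d15:-→d16:-→d17:-→d18:-→d19:-→d20:-→d21:-→d22:-→d23:-→d24:H1 -> H1
  + 115.125.96.0/19 (H2) depth=19
  + 204.9.167.128/26 (H0) depth=26
  del 115.125.96.0/19 (clear depth 19)
  lookup 204.9.1.167: bits 1100110000001001 walk d0:-→d1:-→d2:-→d3:-→d4:-→d5:-→d6:-→d7:-→d8:-→d9:-→d10:-→d11:-→d12:-→d13:-→d14:-→d15:-→d16:H1 -> H1
  del 204.9.0.0/16 (clear depth 16)
  lookup 236.211.145.26: bits 111011001101001110010001 walk d0:-→d1:-→d2:-→d3:-→d4:-→d5:-→d6:-→d7:-→d8:-→d9:-→d10:-→d11:-→d12:-→d13:-→d14:-→d15:-→d16:-→d17:-→d18:-→d19:-→d20:-→d21:-→d22:-→d23:-→d24:H1 -> H1
  + 236.208.0.0/12 (H4) depth=12
  del 236.208.0.0/12 (clear depth 12)
  + 115.0.0.0/8 (H3) depth=8
  + 0.0.0.0/0 (H2) depth=0
  + 0.0.0.0/0 (H2) depth=0
  lookup 115.1.162.145: bits 011100110 walk d0:H2→d1:-→d2:-→d3:-→d4:-→d5:-→d6:-→d7:-→d8:H3→d9:- -> H3
  lookup 236.211.145.0: bits 111011001101001110010001 walk d0:H2→d1:-→d2:-→d3:-→d4:-→d5:-→d6:-→d7:-→d8:-→d9:-→d10:-→d11:-→d12:-→d13:-→d14:-→d15:-→d16:-→d17:-→d18:-→d19:-→d20:-→d21:-→d22:-→d23:-→d24:H1 -> H1
  + 236.211.145.0/25 (H4) depth=25
  + 115.125.0.0/16 (H1) depth=16
  del 204.9.167.128/26 (clear depth 26)
  lookup 236.211.145.63: bits 1110110011010011100100010 walk d0:H2→d1:-→d2:-→d3:-→d4:-→d5:-→d6:-→d7:-→d8:-→d9:-→d10:-→d11:-→d12:-→d13:-→d14:-→d15:-→d16:-→d17:-→d18:-→d19:-→d20:-→d21:-→d22:-→d23:-→d24:H1→d25:H4 -> H4
  + 204.9.167.0/24 (H1) depth=24
  del 236.211.145.0/24 (clear depth 24)
  lookup 236.211.145.0: bits 1110110011010011100100010 walk d0:H2→d1:-→d2:-→d3:-→d4:-→d5:-→d6:-→d7:-→d8:-→d9:-→d10:-→d11:-→d12:-→d13:-→d14:-→d15:-→d16:-→d17:-→d18:-→d19:-→d20:-→d21:-→d22:-→d23:-→d24:-→d25:H4 -> H4
  + 236.192.0.0/11 (H4) depth=11
  lookup 236.192.0.33: bits 11101100110 walk d0:H2→d1:-→d2:-→d3:-→d4:-→d5:-→d6:-→d7:-→d8:-→d9:-→d10:-→d11:H4 -> H4

== LOOKUPS ==
["H1","H1","H1","H3","H1","H4","H4","H4"]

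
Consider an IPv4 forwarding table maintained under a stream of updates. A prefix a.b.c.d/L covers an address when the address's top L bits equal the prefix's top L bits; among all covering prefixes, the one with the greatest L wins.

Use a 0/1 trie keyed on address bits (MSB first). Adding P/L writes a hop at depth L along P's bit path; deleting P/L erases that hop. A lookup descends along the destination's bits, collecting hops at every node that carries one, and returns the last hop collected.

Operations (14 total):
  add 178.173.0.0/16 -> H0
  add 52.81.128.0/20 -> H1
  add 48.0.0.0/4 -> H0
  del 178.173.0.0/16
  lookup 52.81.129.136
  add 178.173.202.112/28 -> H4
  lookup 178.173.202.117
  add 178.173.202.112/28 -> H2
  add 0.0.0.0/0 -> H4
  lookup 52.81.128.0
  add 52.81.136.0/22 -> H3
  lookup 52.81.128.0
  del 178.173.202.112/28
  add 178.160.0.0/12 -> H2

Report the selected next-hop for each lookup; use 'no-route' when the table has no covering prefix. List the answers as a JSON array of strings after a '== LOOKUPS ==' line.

Apply in order:
  add 178.173.0.0/16 -> H0 at depth 16
  add 52.81.128.0/20 -> H1 at depth 20
  add 48.0.0.0/4 -> H0 at depth 4
  - 178.173.0.0/16 clear@16
  lookup 52.81.129.136: bits 00110100010100011000 walk d0:-→d1:-→d2:-→d3:-→d4:H0→d5:-→d6:-→d7:-→d8:-→d9:-→d10:-→d11:-→d12:-→d13:-→d14:-→d15:-→d16:-→d17:-→d18:-→d19:-→d20:H1 -> H1
  add 178.173.202.112/28 -> H4 at depth 28
  lookup 178.173.202.117: bits 1011001010101101110010100111 walk d0:-→d1:-→d2:-→d3:-→d4:-→d5:-→d6:-→d7:-→d8:-→d9:-→d10:-→d11:-→d12:-→d13:-→d14:-→d15:-→d16:-→d17:-→d18:-→d19:-→d20:-→d21:-→d22:-→d23:-→d24:-→d25:-→d26:-→d27:-→d28:H4 -> H4
  add 178.173.202.112/28 -> H2 at depth 28
  add 0.0.0.0/0 -> H4 at depth 0
  lookup 52.81.128.0: bits 00110100010100011000 walk d0:H4→d1:-→d2:-→d3:-→d4:H0→d5:-→d6:-→d7:-→d8:-→d9:-→d10:-→d11:-→d12:-→d13:-→d14:-→d15:-→d16:-→d17:-→d18:-→d19:-→d20:H1 -> H1
  add 52.81.136.0/22 -> H3 at depth 22
  lookup 52.81.128.0: bits 00110100010100011000 walk d0:H4→d1:-→d2:-→d3:-→d4:H0→d5:-→d6:-→d7:-→d8:-→d9:-→d10:-→d11:-→d12:-→d13:-→d14:-→d15:-→d16:-→d17:-→d18:-→d19:-→d20:H1 -> H1
  - 178.173.202.112/28 clear@28
  add 178.160.0.0/12 -> H2 at depth 12

== LOOKUPS ==
["H1","H4","H1","H1"]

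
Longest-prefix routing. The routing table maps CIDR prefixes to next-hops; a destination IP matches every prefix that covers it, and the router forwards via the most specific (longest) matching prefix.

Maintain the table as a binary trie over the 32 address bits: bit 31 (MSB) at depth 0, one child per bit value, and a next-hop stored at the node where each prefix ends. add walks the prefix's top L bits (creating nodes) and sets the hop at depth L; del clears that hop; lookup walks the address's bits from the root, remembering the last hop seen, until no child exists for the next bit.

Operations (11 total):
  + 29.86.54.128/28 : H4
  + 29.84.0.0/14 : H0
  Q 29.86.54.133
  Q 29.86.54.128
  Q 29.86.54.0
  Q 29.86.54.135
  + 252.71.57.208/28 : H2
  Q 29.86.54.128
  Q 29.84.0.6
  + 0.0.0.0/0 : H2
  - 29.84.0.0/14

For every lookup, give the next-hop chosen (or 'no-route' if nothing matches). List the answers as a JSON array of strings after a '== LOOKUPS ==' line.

Process each operation:
  + 29.86.54.128/28 (H4) depth=28
  + 29.84.0.0/14 (H0) depth=14
  Q 29.86.54.133: descend 0001110101010110001101101000 ; hops seen [H0,H4] ; pick H4
  Q 29.86.54.128: descend 0001110101010110001101101000 ; hops seen [H0,H4] ; pick H4
  Q 29.86.54.0: descend 000111010101011000110110 ; hops seen [H0] ; pick H0
  Q 29.86.54.135: descend 0001110101010110001101101000 ; hops seen [H0,H4] ; pick H4
  + 252.71.57.208/28 (H2) depth=28
  Q 29.86.54.128: descend 0001110101010110001101101000 ; hops seen [H0,H4] ; pick H4
  Q 29.84.0.6: descend 00011101010101 ; hops seen [H0] ; pick H0
  + 0.0.0.0/0 (H2) depth=0
  - 29.84.0.0/14 clear@14

== LOOKUPS ==
["H4","H4","H0","H4","H4","H0"]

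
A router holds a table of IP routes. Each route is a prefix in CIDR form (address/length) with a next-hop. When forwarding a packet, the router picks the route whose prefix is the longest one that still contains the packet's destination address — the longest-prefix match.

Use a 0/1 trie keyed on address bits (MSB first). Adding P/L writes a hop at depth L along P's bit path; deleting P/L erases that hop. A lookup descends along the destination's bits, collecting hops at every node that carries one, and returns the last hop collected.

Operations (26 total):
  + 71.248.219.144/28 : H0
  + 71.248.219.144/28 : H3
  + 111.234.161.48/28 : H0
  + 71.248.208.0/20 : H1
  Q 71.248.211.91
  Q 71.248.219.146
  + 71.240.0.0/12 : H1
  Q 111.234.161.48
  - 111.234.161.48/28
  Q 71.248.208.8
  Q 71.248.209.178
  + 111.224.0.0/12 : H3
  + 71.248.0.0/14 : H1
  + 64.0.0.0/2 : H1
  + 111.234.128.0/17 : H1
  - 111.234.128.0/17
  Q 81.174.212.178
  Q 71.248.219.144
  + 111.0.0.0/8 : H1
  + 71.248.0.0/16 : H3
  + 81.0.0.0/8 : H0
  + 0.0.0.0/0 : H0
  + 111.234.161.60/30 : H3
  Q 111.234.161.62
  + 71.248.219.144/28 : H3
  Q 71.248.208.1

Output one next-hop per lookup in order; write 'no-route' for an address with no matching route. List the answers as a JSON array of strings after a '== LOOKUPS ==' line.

Trace:
  add 71.248.219.144/28 -> H0 at depth 28
  add 71.248.219.144/28 -> H3 at depth 28
  add 111.234.161.48/28 -> H0 at depth 28
  add 71.248.208.0/20 -> H1 at depth 20
  Q 71.248.211.91: descend 01000111111110001101 ; hops seen [H1] ; pick H1
  Q 71.248.219.146: descend 0100011111111000110110111001 ; hops seen [H1,H3] ; pick H3
  add 71.240.0.0/12 -> H1 at depth 12
  Q 111.234.161.48: descend 0110111111101010101000010011 ; hops seen [H0] ; pick H0
  - 111.234.161.48/28 clear@28
  Q 71.248.208.8: descend 01000111111110001101 ; hops seen [H1,H1] ; pick H1
  Q 71.248.209.178: descend 01000111111110001101 ; hops seen [H1,H1] ; pick H1
  add 111.224.0.0/12 -> H3 at depth 12
  add 71.248.0.0/14 -> H1 at depth 14
  add 64.0.0.0/2 -> H1 at depth 2
  add 111.234.128.0/17 -> H1 at depth 17
  - 111.234.128.0/17 clear@17
  Q 81.174.212.178: descend 010 ; hops seen [H1] ; pick H1
  Q 71.248.219.144: descend 0100011111111000110110111001 ; hops seen [H1,H1,H1,H1,H3] ; pick H3
  add 111.0.0.0/8 -> H1 at depth 8
  add 71.248.0.0/16 -> H3 at depth 16
  add 81.0.0.0/8 -> H0 at depth 8
  add 0.0.0.0/0 -> H0 at depth 0
  add 111.234.161.60/30 -> H3 at depth 30
  Q 111.234.161.62: descend 011011111110101010100001001111 ; hops seen [H0,H1,H1,H3,H3] ; pick H3
  add 71.248.219.144/28 -> H3 at depth 28
  Q 71.248.208.1: descend 01000111111110001101 ; hops seen [H0,H1,H1,H1,H3,H1] ; pick H1

== LOOKUPS ==
["H1","H3","H0","H1","H1","H1","H3","H3","H1"]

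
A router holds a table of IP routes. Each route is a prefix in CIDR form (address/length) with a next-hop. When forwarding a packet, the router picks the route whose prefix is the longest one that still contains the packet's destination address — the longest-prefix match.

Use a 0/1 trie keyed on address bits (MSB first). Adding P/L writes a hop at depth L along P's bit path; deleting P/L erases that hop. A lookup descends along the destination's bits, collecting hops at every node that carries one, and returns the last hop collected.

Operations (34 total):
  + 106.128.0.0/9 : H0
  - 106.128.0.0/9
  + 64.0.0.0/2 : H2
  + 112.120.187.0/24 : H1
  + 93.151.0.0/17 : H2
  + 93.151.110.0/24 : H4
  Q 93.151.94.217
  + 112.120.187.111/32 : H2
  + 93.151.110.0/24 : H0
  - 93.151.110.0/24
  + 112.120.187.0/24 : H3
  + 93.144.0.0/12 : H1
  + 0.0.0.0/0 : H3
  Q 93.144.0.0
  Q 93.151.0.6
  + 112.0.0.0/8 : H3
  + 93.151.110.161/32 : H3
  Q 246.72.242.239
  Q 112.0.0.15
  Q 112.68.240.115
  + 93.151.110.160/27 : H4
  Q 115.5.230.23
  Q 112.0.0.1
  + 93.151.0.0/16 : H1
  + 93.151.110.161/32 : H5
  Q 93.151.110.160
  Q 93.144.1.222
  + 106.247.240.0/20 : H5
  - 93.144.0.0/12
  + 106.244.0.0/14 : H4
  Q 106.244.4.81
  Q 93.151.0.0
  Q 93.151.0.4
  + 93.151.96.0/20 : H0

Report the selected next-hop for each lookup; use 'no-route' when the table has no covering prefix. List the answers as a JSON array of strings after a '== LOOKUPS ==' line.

Process each operation:
  add 106.128.0.0/9 -> H0 at depth 9
  del 106.128.0.0/9 (clear depth 9)
  add 64.0.0.0/2 -> H2 at depth 2
  add 112.120.187.0/24 -> H1 at depth 24
  add 93.151.0.0/17 -> H2 at depth 17
  add 93.151.110.0/24 -> H4 at depth 24
  ? 93.151.94.217  path d0:-→d1:-→d2:H2→d3:-→d4:-→d5:-→d6:-→d7:-→d8:-→d9:-→d10:-→d11:-→d12:-→d13:-→d14:-→d15:-→d16:-→d17:H2→d18:-  best=H2
  add 112.120.187.111/32 -> H2 at depth 32
  add 93.151.110.0/24 -> H0 at depth 24
  del 93.151.110.0/24 (clear depth 24)
  add 112.120.187.0/24 -> H3 at depth 24
  add 93.144.0.0/12 -> H1 at depth 12
  add 0.0.0.0/0 -> H3 at depth 0
  ? 93.144.0.0  path d0:H3→d1:-→d2:H2→d3:-→d4:-→d5:-→d6:-→d7:-→d8:-→d9:-→d10:-→d11:-→d12:H1→d13:-  best=H1
  ? 93.151.0.6  path d0:H3→d1:-→d2:H2→d3:-→d4:-→d5:-→d6:-→d7:-→d8:-→d9:-→d10:-→d11:-→d12:H1→d13:-→d14:-→d15:-→d16:-→d17:H2  best=H2
  add 112.0.0.0/8 -> H3 at depth 8
  add 93.151.110.161/32 -> H3 at depth 32
  ? 246.72.242.239  path d0:H3  best=H3
  ? 112.0.0.15  path d0:H3→d1:-→d2:H2→d3:-→d4:-→d5:-→d6:-→d7:-→d8:H3→d9:-  best=H3
  ? 112.68.240.115  path d0:H3→d1:-→d2:H2→d3:-→d4:-→d5:-→d6:-→d7:-→d8:H3→d9:-→d10:-  best=H3
  add 93.151.110.160/27 -> H4 at depth 27
  ? 115.5.230.23  path d0:H3→d1:-→d2:H2→d3:-→d4:-→d5:-→d6:-  best=H2
  ? 112.0.0.1  path d0:H3→d1:-→d2:H2→d3:-→d4:-→d5:-→d6:-→d7:-→d8:H3→d9:-  best=H3
  add 93.151.0.0/16 -> H1 at depth 16
  add 93.151.110.161/32 -> H5 at depth 32
  ? 93.151.110.160  path d0:H3→d1:-→d2:H2→d3:-→d4:-→d5:-→d6:-→d7:-→d8:-→d9:-→d10:-→d11:-→d12:H1→d13:-→d14:-→d15:-→d16:H1→d17:H2→d18:-→d19:-→d20:-→d21:-→d22:-→d23:-→d24:-→d25:-→d26:-→d27:H4→d28:-→d29:-→d30:-→d31:-  best=H4
  ? 93.144.1.222  path d0:H3→d1:-→d2:H2→d3:-→d4:-→d5:-→d6:-→d7:-→d8:-→d9:-→d10:-→d11:-→d12:H1→d13:-  best=H1
  add 106.247.240.0/20 -> H5 at depth 20
  del 93.144.0.0/12 (clear depth 12)
  add 106.244.0.0/14 -> H4 at depth 14
  ? 106.244.4.81  path d0:H3→d1:-→d2:H2→d3:-→d4:-→d5:-→d6:-→d7:-→d8:-→d9:-→d10:-→d11:-→d12:-→d13:-→d14:H4  best=H4
  ? 93.151.0.0  path d0:H3→d1:-→d2:H2→d3:-→d4:-→d5:-→d6:-→d7:-→d8:-→d9:-→d10:-→d11:-→d12:-→d13:-→d14:-→d15:-→d16:H1→d17:H2  best=H2
  ? 93.151.0.4  path d0:H3→d1:-→d2:H2→d3:-→d4:-→d5:-→d6:-→d7:-→d8:-→d9:-→d10:-→d11:-→d12:-→d13:-→d14:-→d15:-→d16:H1→d17:H2  best=H2
  add 93.151.96.0/20 -> H0 at depth 20

== LOOKUPS ==
["H2","H1","H2","H3","H3","H3","H2","H3","H4","H1","H4","H2","H2"]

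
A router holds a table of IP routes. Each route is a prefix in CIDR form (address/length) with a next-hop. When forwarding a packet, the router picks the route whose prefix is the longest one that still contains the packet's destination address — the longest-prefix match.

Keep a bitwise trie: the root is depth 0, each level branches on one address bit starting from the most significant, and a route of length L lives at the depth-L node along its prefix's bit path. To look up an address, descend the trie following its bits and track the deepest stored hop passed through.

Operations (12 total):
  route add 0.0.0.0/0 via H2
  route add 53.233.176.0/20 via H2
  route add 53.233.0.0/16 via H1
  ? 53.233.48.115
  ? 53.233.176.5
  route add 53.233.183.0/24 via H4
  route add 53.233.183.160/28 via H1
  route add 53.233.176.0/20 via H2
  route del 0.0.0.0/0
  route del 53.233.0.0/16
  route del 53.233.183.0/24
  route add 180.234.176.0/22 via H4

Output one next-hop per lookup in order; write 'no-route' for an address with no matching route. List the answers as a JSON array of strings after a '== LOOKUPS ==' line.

Trace:
  + 0.0.0.0/0 (H2) depth=0
  + 53.233.176.0/20 (H2) depth=20
  + 53.233.0.0/16 (H1) depth=16
  ? 53.233.48.115  path d0:H2→d1:-→d2:-→d3:-→d4:-→d5:-→d6:-→d7:-→d8:-→d9:-→d10:-→d11:-→d12:-→d13:-→d14:-→d15:-→d16:H1  best=H1
  ? 53.233.176.5  path d0:H2→d1:-→d2:-→d3:-→d4:-→d5:-→d6:-→d7:-→d8:-→d9:-→d10:-→d11:-→d12:-→d13:-→d14:-→d15:-→d16:H1→d17:-→d18:-→d19:-→d20:H2  best=H2
  + 53.233.183.0/24 (H4) depth=24
  + 53.233.183.160/28 (H1) depth=28
  + 53.233.176.0/20 (H2) depth=20
  - 0.0.0.0/0 clear@0
  - 53.233.0.0/16 clear@16
  - 53.233.183.0/24 clear@24
  + 180.234.176.0/22 (H4) depth=22

== LOOKUPS ==
["H1","H2"]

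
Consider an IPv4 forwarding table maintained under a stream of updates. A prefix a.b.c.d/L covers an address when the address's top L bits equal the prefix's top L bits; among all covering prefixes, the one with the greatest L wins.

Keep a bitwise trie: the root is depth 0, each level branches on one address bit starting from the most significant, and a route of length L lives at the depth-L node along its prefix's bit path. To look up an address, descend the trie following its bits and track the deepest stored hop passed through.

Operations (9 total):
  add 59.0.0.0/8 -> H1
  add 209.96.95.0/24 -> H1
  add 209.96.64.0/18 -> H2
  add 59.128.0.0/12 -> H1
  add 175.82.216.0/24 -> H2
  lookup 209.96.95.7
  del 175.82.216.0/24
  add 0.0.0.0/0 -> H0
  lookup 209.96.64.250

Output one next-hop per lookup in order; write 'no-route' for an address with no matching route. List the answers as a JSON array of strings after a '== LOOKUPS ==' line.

Trace:
  + 59.0.0.0/8 (H1) depth=8
  + 209.96.95.0/24 (H1) depth=24
  + 209.96.64.0/18 (H2) depth=18
  + 59.128.0.0/12 (H1) depth=12
  + 175.82.216.0/24 (H2) depth=24
  Q 209.96.95.7: descend 110100010110000001011111 ; hops seen [H2,H1] ; pick H1
  del 175.82.216.0/24 (clear depth 24)
  + 0.0.0.0/0 (H0) depth=0
  Q 209.96.64.250: descend 1101000101100000010 ; hops seen [H0,H2] ; pick H2

== LOOKUPS ==
["H1","H2"]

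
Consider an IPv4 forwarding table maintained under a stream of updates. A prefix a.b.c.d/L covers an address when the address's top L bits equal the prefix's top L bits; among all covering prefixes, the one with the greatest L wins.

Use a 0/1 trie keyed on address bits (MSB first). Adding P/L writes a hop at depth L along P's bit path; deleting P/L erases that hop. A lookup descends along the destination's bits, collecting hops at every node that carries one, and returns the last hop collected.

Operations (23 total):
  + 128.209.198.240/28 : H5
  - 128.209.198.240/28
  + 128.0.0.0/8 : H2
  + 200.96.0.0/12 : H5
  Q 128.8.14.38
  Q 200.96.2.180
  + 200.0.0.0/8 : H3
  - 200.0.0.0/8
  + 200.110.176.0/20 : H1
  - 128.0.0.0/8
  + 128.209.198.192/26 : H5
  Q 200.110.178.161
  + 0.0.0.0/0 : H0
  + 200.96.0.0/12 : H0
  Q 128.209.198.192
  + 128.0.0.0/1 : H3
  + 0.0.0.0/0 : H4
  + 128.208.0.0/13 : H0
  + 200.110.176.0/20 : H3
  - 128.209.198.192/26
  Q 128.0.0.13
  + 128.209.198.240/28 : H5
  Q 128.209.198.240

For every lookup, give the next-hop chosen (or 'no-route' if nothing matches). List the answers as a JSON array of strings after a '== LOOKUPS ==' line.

Apply in order:
  + 128.209.198.240/28 (H5) depth=28
  - 128.209.198.240/28 clear@28
  + 128.0.0.0/8 (H2) depth=8
  + 200.96.0.0/12 (H5) depth=12
  lookup 128.8.14.38: bits 10000000 walk d0:-→d1:-→d2:-→d3:-→d4:-→d5:-→d6:-→d7:-→d8:H2 -> H2
  lookup 200.96.2.180: bits 110010000110 walk d0:-→d1:-→d2:-→d3:-→d4:-→d5:-→d6:-→d7:-→d8:-→d9:-→d10:-→d11:-→d12:H5 -> H5
  + 200.0.0.0/8 (H3) depth=8
  - 200.0.0.0/8 clear@8
  + 200.110.176.0/20 (H1) depth=20
  - 128.0.0.0/8 clear@8
  + 128.209.198.192/26 (H5) depth=26
  lookup 200.110.178.161: bits 11001000011011101011 walk d0:-→d1:-→d2:-→d3:-→d4:-→d5:-→d6:-→d7:-→d8:-→d9:-→d10:-→d11:-→d12:H5→d13:-→d14:-→d15:-→d16:-→d17:-→d18:-→d19:-→d20:H1 -> H1
  + 0.0.0.0/0 (H0) depth=0
  + 200.96.0.0/12 (H0) depth=12
  lookup 128.209.198.192: bits 10000000110100011100011011 walk d0:H0→d1:-→d2:-→d3:-→d4:-→d5:-→d6:-→d7:-→d8:-→d9:-→d10:-→d11:-→d12:-→d13:-→d14:-→d15:-→d16:-→d17:-→d18:-→d19:-→d20:-→d21:-→d22:-→d23:-→d24:-→d25:-→d26:H5 -> H5
  + 128.0.0.0/1 (H3) depth=1
  + 0.0.0.0/0 (H4) depth=0
  + 128.208.0.0/13 (H0) depth=13
  + 200.110.176.0/20 (H3) depth=20
  - 128.209.198.192/26 clear@26
  lookup 128.0.0.13: bits 10000000 walk d0:H4→d1:H3→d2:-→d3:-→d4:-→d5:-→d6:-→d7:-→d8:- -> H3
  + 128.209.198.240/28 (H5) depth=28
  lookup 128.209.198.240: bits 1000000011010001110001101111 walk d0:H4→d1:H3→d2:-→d3:-→d4:-→d5:-→d6:-→d7:-→d8:-→d9:-→d10:-→d11:-→d12:-→d13:H0→d14:-→d15:-→d16:-→d17:-→d18:-→d19:-→d20:-→d21:-→d22:-→d23:-→d24:-→d25:-→d26:-→d27:-→d28:H5 -> H5

== LOOKUPS ==
["H2","H5","H1","H5","H3","H5"]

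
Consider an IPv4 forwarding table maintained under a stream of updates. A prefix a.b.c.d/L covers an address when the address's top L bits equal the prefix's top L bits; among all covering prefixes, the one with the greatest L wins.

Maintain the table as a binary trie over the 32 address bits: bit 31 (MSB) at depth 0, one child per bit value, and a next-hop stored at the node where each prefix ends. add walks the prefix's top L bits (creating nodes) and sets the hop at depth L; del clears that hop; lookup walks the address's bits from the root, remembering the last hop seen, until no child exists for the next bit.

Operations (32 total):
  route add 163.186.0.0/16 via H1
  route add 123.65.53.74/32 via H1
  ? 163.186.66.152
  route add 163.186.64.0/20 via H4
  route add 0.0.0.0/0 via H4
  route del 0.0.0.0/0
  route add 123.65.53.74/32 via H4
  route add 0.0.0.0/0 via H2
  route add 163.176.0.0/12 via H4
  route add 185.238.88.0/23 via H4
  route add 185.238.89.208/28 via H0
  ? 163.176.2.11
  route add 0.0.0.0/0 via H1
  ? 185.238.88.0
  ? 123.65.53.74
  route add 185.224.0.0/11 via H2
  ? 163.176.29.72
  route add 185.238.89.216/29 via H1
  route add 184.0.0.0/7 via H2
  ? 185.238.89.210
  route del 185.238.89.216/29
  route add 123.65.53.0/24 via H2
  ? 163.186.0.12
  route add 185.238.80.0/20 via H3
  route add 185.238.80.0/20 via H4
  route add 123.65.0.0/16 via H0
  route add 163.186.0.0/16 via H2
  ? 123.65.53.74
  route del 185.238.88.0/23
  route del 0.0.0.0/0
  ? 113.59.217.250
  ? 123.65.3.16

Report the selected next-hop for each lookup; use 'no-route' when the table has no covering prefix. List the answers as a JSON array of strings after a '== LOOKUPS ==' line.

Process each operation:
  + 163.186.0.0/16 (H1) depth=16
  + 123.65.53.74/32 (H1) depth=32
  Q 163.186.66.152: descend 1010001110111010 ; hops seen [H1] ; pick H1
  + 163.186.64.0/20 (H4) depth=20
  + 0.0.0.0/0 (H4) depth=0
  del 0.0.0.0/0 (clear depth 0)
  + 123.65.53.74/32 (H4) depth=32
  + 0.0.0.0/0 (H2) depth=0
  + 163.176.0.0/12 (H4) depth=12
  + 185.238.88.0/23 (H4) depth=23
  + 185.238.89.208/28 (H0) depth=28
  Q 163.176.2.11: descend 101000111011 ; hops seen [H2,H4] ; pick H4
  + 0.0.0.0/0 (H1) depth=0
  Q 185.238.88.0: descend 10111001111011100101100 ; hops seen [H1,H4] ; pick H4
  Q 123.65.53.74: descend 01111011010000010011010101001010 ; hops seen [H1,H4] ; pick H4
  + 185.224.0.0/11 (H2) depth=11
  Q 163.176.29.72: descend 101000111011 ; hops seen [H1,H4] ; pick H4
  + 185.238.89.216/29 (H1) depth=29
  + 184.0.0.0/7 (H2) depth=7
  Q 185.238.89.210: descend 1011100111101110010110011101 ; hops seen [H1,H2,H2,H4,H0] ; pick H0
  del 185.238.89.216/29 (clear depth 29)
  + 123.65.53.0/24 (H2) depth=24
  Q 163.186.0.12: descend 10100011101110100 ; hops seen [H1,H4,H1] ; pick H1
  + 185.238.80.0/20 (H3) depth=20
  + 185.238.80.0/20 (H4) depth=20
  + 123.65.0.0/16 (H0) depth=16
  + 163.186.0.0/16 (H2) depth=16
  Q 123.65.53.74: descend 01111011010000010011010101001010 ; hops seen [H1,H0,H2,H4] ; pick H4
  del 185.238.88.0/23 (clear depth 23)
  del 0.0.0.0/0 (clear depth 0)
  Q 113.59.217.250: descend 0111 ; hops seen [∅] ; pick no-route
  Q 123.65.3.16: descend 011110110100000100 ; hops seen [H0] ; pick H0

== LOOKUPS ==
["H1","H4","H4","H4","H4","H0","H1","H4","no-route","H0"]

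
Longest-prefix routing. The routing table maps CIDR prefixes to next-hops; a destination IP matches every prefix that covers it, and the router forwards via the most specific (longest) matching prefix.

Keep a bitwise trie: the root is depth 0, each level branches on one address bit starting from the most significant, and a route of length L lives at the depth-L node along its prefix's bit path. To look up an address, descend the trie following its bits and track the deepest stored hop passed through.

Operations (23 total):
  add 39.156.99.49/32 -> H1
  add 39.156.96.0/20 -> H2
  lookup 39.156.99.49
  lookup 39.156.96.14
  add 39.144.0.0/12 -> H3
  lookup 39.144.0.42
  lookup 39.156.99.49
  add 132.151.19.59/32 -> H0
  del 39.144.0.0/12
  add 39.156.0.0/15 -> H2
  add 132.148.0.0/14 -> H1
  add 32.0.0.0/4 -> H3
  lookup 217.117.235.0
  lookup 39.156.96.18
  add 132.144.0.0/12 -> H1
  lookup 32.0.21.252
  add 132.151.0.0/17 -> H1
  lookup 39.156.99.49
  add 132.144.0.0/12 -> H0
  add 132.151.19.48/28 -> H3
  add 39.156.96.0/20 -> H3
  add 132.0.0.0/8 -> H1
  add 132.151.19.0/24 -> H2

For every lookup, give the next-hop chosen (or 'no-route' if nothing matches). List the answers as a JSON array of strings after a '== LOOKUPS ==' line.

Trace:
  add 39.156.99.49/32 -> H1 at depth 32
  add 39.156.96.0/20 -> H2 at depth 20
  Q 39.156.99.49: descend 00100111100111000110001100110001 ; hops seen [H2,H1] ; pick H1
  Q 39.156.96.14: descend 0010011110011100011000 ; hops seen [H2] ; pick H2
  add 39.144.0.0/12 -> H3 at depth 12
  Q 39.144.0.42: descend 001001111001 ; hops seen [H3] ; pick H3
  Q 39.156.99.49: descend 00100111100111000110001100110001 ; hops seen [H3,H2,H1] ; pick H1
  add 132.151.19.59/32 -> H0 at depth 32
  del 39.144.0.0/12 (clear depth 12)
  add 39.156.0.0/15 -> H2 at depth 15
  add 132.148.0.0/14 -> H1 at depth 14
  add 32.0.0.0/4 -> H3 at depth 4
  Q 217.117.235.0: descend 1 ; hops seen [∅] ; pick no-route
  Q 39.156.96.18: descend 0010011110011100011000 ; hops seen [H3,H2,H2] ; pick H2
  add 132.144.0.0/12 -> H1 at depth 12
  Q 32.0.21.252: descend 00100 ; hops seen [H3] ; pick H3
  add 132.151.0.0/17 -> H1 at depth 17
  Q 39.156.99.49: descend 00100111100111000110001100110001 ; hops seen [H3,H2,H2,H1] ; pick H1
  add 132.144.0.0/12 -> H0 at depth 12
  add 132.151.19.48/28 -> H3 at depth 28
  add 39.156.96.0/20 -> H3 at depth 20
  add 132.0.0.0/8 -> H1 at depth 8
  add 132.151.19.0/24 -> H2 at depth 24

== LOOKUPS ==
["H1","H2","H3","H1","no-route","H2","H3","H1"]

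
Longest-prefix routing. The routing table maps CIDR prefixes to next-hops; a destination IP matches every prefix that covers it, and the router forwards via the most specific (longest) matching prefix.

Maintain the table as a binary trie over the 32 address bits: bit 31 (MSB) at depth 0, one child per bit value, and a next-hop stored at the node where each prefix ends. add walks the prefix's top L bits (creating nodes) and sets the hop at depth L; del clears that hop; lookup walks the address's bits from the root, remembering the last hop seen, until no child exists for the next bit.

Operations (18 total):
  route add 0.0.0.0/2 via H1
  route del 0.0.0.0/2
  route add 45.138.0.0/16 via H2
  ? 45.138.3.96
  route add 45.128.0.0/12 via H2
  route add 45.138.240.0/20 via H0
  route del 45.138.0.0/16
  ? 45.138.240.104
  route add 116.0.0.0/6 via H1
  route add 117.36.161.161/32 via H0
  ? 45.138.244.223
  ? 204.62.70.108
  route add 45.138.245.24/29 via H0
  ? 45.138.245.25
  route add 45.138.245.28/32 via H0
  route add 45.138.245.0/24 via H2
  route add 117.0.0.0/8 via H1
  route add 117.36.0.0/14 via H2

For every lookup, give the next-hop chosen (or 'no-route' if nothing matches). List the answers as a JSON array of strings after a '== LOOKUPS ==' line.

Trace:
  add 0.0.0.0/2 -> H1 at depth 2
  del 0.0.0.0/2 (clear depth 2)
  add 45.138.0.0/16 -> H2 at depth 16
  lookup 45.138.3.96: bits 0010110110001010 walk d0:-→d1:-→d2:-→d3:-→d4:-→d5:-→d6:-→d7:-→d8:-→d9:-→d10:-→d11:-→d12:-→d13:-→d14:-→d15:-→d16:H2 -> H2
  add 45.128.0.0/12 -> H2 at depth 12
  add 45.138.240.0/20 -> H0 at depth 20
  del 45.138.0.0/16 (clear depth 16)
  lookup 45.138.240.104: bits 00101101100010101111 walk d0:-→d1:-→d2:-→d3:-→d4:-→d5:-→d6:-→d7:-→d8:-→d9:-→d10:-→d11:-→d12:H2→d13:-→d14:-→d15:-→d16:-→d17:-→d18:-→d19:-→d20:H0 -> H0
  add 116.0.0.0/6 -> H1 at depth 6
  add 117.36.161.161/32 -> H0 at depth 32
  lookup 45.138.244.223: bits 00101101100010101111 walk d0:-→d1:-→d2:-→d3:-→d4:-→d5:-→d6:-→d7:-→d8:-→d9:-→d10:-→d11:-→d12:H2→d13:-→d14:-→d15:-→d16:-→d17:-→d18:-→d19:-→d20:H0 -> H0
  lookup 204.62.70.108: bits ε walk d0:- -> no-route
  add 45.138.245.24/29 -> H0 at depth 29
  lookup 45.138.245.25: bits 00101101100010101111010100011 walk d0:-→d1:-→d2:-→d3:-→d4:-→d5:-→d6:-→d7:-→d8:-→d9:-→d10:-→d11:-→d12:H2→d13:-→d14:-→d15:-→d16:-→d17:-→d18:-→d19:-→d20:H0→d21:-→d22:-→d23:-→d24:-→d25:-→d26:-→d27:-→d28:-→d29:H0 -> H0
  add 45.138.245.28/32 -> H0 at depth 32
  add 45.138.245.0/24 -> H2 at depth 24
  add 117.0.0.0/8 -> H1 at depth 8
  add 117.36.0.0/14 -> H2 at depth 14

== LOOKUPS ==
["H2","H0","H0","no-route","H0"]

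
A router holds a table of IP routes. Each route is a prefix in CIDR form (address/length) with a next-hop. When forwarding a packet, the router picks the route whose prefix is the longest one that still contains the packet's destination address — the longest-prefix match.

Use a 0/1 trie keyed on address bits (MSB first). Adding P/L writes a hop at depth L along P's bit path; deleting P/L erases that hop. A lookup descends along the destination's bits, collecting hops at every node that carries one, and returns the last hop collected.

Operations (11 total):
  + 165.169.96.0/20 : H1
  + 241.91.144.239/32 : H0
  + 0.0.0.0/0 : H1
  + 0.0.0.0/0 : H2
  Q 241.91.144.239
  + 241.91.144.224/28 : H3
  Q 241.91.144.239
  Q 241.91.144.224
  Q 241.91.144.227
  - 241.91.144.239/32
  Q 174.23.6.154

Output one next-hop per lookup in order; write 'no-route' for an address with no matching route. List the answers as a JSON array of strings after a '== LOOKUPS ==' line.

Apply in order:
  add 165.169.96.0/20 -> H1 at depth 20
  add 241.91.144.239/32 -> H0 at depth 32
  add 0.0.0.0/0 -> H1 at depth 0
  add 0.0.0.0/0 -> H2 at depth 0
  Q 241.91.144.239: descend 11110001010110111001000011101111 ; hops seen [H2,H0] ; pick H0
  add 241.91.144.224/28 -> H3 at depth 28
  Q 241.91.144.239: descend 11110001010110111001000011101111 ; hops seen [H2,H3,H0] ; pick H0
  Q 241.91.144.224: descend 1111000101011011100100001110 ; hops seen [H2,H3] ; pick H3
  Q 241.91.144.227: descend 1111000101011011100100001110 ; hops seen [H2,H3] ; pick H3
  - 241.91.144.239/32 clear@32
  Q 174.23.6.154: descend 1010 ; hops seen [H2] ; pick H2

== LOOKUPS ==
["H0","H0","H3","H3","H2"]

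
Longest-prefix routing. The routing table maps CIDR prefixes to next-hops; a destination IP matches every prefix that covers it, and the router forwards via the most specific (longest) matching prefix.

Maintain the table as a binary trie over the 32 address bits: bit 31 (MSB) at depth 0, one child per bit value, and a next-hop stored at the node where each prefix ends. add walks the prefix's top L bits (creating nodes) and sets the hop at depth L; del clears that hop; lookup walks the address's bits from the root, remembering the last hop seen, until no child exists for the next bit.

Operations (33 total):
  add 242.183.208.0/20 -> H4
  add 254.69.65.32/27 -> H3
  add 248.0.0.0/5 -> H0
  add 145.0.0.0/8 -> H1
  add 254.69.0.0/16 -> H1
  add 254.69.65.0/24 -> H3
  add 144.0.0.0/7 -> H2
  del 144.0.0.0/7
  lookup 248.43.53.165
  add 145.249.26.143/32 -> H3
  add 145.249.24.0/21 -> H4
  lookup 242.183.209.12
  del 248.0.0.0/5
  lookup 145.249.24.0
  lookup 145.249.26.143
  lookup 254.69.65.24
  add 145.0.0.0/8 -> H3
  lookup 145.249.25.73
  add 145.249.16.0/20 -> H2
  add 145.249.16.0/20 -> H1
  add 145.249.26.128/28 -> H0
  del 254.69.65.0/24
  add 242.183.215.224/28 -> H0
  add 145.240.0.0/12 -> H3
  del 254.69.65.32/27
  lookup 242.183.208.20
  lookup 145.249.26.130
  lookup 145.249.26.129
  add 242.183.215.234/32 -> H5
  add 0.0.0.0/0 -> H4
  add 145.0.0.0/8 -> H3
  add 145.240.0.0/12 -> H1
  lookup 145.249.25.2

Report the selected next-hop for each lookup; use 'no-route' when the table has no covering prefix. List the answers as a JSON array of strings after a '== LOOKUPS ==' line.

Trace:
  add 242.183.208.0/20 -> H4 at depth 20
  add 254.69.65.32/27 -> H3 at depth 27
  add 248.0.0.0/5 -> H0 at depth 5
  add 145.0.0.0/8 -> H1 at depth 8
  add 254.69.0.0/16 -> H1 at depth 16
  add 254.69.65.0/24 -> H3 at depth 24
  add 144.0.0.0/7 -> H2 at depth 7
  del 144.0.0.0/7 (clear depth 7)
  lookup 248.43.53.165: bits 11111 walk d0:-→d1:-→d2:-→d3:-→d4:-→d5:H0 -> H0
  add 145.249.26.143/32 -> H3 at depth 32
  add 145.249.24.0/21 -> H4 at depth 21
  lookup 242.183.209.12: bits 11110010101101111101 walk d0:-→d1:-→d2:-→d3:-→d4:-→d5:-→d6:-→d7:-→d8:-→d9:-→d10:-→d11:-→d12:-→d13:-→d14:-→d15:-→d16:-→d17:-→d18:-→d19:-→d20:H4 -> H4
  del 248.0.0.0/5 (clear depth 5)
  lookup 145.249.24.0: bits 1001000111111001000110 walk d0:-→d1:-→d2:-→d3:-→d4:-→d5:-→d6:-→d7:-→d8:H1→d9:-→d10:-→d11:-→d12:-→d13:-→d14:-→d15:-→d16:-→d17:-→d18:-→d19:-→d20:-→d21:H4→d22:- -> H4
  lookup 145.249.26.143: bits 10010001111110010001101010001111 walk d0:-→d1:-→d2:-→d3:-→d4:-→d5:-→d6:-→d7:-→d8:H1→d9:-→d10:-→d11:-→d12:-→d13:-→d14:-→d15:-→d16:-→d17:-→d18:-→d19:-→d20:-→d21:H4→d22:-→d23:-→d24:-→d25:-→d26:-→d27:-→d28:-→d29:-→d30:-→d31:-→d32:H3 -> H3
  lookup 254.69.65.24: bits 11111110010001010100000100 walk d0:-→d1:-→d2:-→d3:-→d4:-→d5:-→d6:-→d7:-→d8:-→d9:-→d10:-→d11:-→d12:-→d13:-→d14:-→d15:-→d16:H1→d17:-→d18:-→d19:-→d20:-→d21:-→d22:-→d23:-→d24:H3→d25:-→d26:- -> H3
  add 145.0.0.0/8 -> H3 at depth 8
  lookup 145.249.25.73: bits 1001000111111001000110 walk d0:-→d1:-→d2:-→d3:-→d4:-→d5:-→d6:-→d7:-→d8:H3→d9:-→d10:-→d11:-→d12:-→d13:-→d14:-→d15:-→d16:-→d17:-→d18:-→d19:-→d20:-→d21:H4→d22:- -> H4
  add 145.249.16.0/20 -> H2 at depth 20
  add 145.249.16.0/20 -> H1 at depth 20
  add 145.249.26.128/28 -> H0 at depth 28
  del 254.69.65.0/24 (clear depth 24)
  add 242.183.215.224/28 -> H0 at depth 28
  add 145.240.0.0/12 -> H3 at depth 12
  del 254.69.65.32/27 (clear depth 27)
  lookup 242.183.208.20: bits 111100101011011111010 walk d0:-→d1:-→d2:-→d3:-→d4:-→d5:-→d6:-→d7:-→d8:-→d9:-→d10:-→d11:-→d12:-→d13:-→d14:-→d15:-→d16:-→d17:-→d18:-→d19:-→d20:H4→d21:- -> H4
  lookup 145.249.26.130: bits 1001000111111001000110101000 walk d0:-→d1:-→d2:-→d3:-→d4:-→d5:-→d6:-→d7:-→d8:H3→d9:-→d10:-→d11:-→d12:H3→d13:-→d14:-→d15:-→d16:-→d17:-→d18:-→d19:-→d20:H1→d21:H4→d22:-→d23:-→d24:-→d25:-→d26:-→d27:-→d28:H0 -> H0
  lookup 145.249.26.129: bits 1001000111111001000110101000 walk d0:-→d1:-→d2:-→d3:-→d4:-→d5:-→d6:-→d7:-→d8:H3→d9:-→d10:-→d11:-→d12:H3→d13:-→d14:-→d15:-→d16:-→d17:-→d18:-→d19:-→d20:H1→d21:H4→d22:-→d23:-→d24:-→d25:-→d26:-→d27:-→d28:H0 -> H0
  add 242.183.215.234/32 -> H5 at depth 32
  add 0.0.0.0/0 -> H4 at depth 0
  add 145.0.0.0/8 -> H3 at depth 8
  add 145.240.0.0/12 -> H1 at depth 12
  lookup 145.249.25.2: bits 1001000111111001000110 walk d0:H4→d1:-→d2:-→d3:-→d4:-→d5:-→d6:-→d7:-→d8:H3→d9:-→d10:-→d11:-→d12:H1→d13:-→d14:-→d15:-→d16:-→d17:-→d18:-→d19:-→d20:H1→d21:H4→d22:- -> H4

== LOOKUPS ==
["H0","H4","H4","H3","H3","H4","H4","H0","H0","H4"]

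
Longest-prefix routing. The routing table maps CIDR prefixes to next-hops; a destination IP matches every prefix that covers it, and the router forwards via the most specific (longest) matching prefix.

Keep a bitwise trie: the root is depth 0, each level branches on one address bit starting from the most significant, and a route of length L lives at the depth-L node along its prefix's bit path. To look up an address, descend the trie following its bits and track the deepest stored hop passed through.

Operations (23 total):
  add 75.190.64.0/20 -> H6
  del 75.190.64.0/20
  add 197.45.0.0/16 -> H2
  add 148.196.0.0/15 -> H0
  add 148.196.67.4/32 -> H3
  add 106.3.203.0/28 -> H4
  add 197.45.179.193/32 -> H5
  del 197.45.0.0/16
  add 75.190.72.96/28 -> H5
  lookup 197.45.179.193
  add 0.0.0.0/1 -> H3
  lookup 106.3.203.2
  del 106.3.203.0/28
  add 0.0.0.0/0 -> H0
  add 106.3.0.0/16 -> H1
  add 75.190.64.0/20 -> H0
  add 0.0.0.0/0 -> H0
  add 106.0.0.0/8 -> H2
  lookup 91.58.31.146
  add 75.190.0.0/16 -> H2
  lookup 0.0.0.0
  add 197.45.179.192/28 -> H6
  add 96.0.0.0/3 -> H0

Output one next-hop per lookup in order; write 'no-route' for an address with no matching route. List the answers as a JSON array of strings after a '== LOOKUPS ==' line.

Trace:
  add 75.190.64.0/20 -> H6 at depth 20
  del 75.190.64.0/20 (clear depth 20)
  add 197.45.0.0/16 -> H2 at depth 16
  add 148.196.0.0/15 -> H0 at depth 15
  add 148.196.67.4/32 -> H3 at depth 32
  add 106.3.203.0/28 -> H4 at depth 28
  add 197.45.179.193/32 -> H5 at depth 32
  del 197.45.0.0/16 (clear depth 16)
  add 75.190.72.96/28 -> H5 at depth 28
  lookup 197.45.179.193: bits 11000101001011011011001111000001 walk d0:-→d1:-→d2:-→d3:-→d4:-→d5:-→d6:-→d7:-→d8:-→d9:-→d10:-→d11:-→d12:-→d13:-→d14:-→d15:-→d16:-→d17:-→d18:-→d19:-→d20:-→d21:-→d22:-→d23:-→d24:-→d25:-→d26:-→d27:-→d28:-→d29:-→d30:-→d31:-→d32:H5 -> H5
  add 0.0.0.0/1 -> H3 at depth 1
  lookup 106.3.203.2: bits 0110101000000011110010110000 walk d0:-→d1:H3→d2:-→d3:-→d4:-→d5:-→d6:-→d7:-→d8:-→d9:-→d10:-→d11:-→d12:-→d13:-→d14:-→d15:-→d16:-→d17:-→d18:-→d19:-→d20:-→d21:-→d22:-→d23:-→d24:-→d25:-→d26:-→d27:-→d28:H4 -> H4
  del 106.3.203.0/28 (clear depth 28)
  add 0.0.0.0/0 -> H0 at depth 0
  add 106.3.0.0/16 -> H1 at depth 16
  add 75.190.64.0/20 -> H0 at depth 20
  add 0.0.0.0/0 -> H0 at depth 0
  add 106.0.0.0/8 -> H2 at depth 8
  lookup 91.58.31.146: bits 010 walk d0:H0→d1:H3→d2:-→d3:- -> H3
  add 75.190.0.0/16 -> H2 at depth 16
  lookup 0.0.0.0: bits 0 walk d0:H0→d1:H3 -> H3
  add 197.45.179.192/28 -> H6 at depth 28
  add 96.0.0.0/3 -> H0 at depth 3

== LOOKUPS ==
["H5","H4","H3","H3"]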